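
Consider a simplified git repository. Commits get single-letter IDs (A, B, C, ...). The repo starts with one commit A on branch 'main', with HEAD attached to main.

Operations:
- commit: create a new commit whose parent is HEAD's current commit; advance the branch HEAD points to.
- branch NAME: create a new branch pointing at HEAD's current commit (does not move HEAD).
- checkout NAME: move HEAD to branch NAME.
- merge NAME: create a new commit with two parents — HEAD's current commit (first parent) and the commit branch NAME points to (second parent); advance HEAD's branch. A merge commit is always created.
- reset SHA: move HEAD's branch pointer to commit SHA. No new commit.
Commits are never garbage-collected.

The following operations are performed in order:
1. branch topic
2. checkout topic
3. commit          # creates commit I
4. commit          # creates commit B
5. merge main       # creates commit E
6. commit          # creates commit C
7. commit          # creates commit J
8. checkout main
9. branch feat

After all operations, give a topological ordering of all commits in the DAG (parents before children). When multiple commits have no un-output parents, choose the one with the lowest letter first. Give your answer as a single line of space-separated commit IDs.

Answer: A I B E C J

Derivation:
After op 1 (branch): HEAD=main@A [main=A topic=A]
After op 2 (checkout): HEAD=topic@A [main=A topic=A]
After op 3 (commit): HEAD=topic@I [main=A topic=I]
After op 4 (commit): HEAD=topic@B [main=A topic=B]
After op 5 (merge): HEAD=topic@E [main=A topic=E]
After op 6 (commit): HEAD=topic@C [main=A topic=C]
After op 7 (commit): HEAD=topic@J [main=A topic=J]
After op 8 (checkout): HEAD=main@A [main=A topic=J]
After op 9 (branch): HEAD=main@A [feat=A main=A topic=J]
commit A: parents=[]
commit B: parents=['I']
commit C: parents=['E']
commit E: parents=['B', 'A']
commit I: parents=['A']
commit J: parents=['C']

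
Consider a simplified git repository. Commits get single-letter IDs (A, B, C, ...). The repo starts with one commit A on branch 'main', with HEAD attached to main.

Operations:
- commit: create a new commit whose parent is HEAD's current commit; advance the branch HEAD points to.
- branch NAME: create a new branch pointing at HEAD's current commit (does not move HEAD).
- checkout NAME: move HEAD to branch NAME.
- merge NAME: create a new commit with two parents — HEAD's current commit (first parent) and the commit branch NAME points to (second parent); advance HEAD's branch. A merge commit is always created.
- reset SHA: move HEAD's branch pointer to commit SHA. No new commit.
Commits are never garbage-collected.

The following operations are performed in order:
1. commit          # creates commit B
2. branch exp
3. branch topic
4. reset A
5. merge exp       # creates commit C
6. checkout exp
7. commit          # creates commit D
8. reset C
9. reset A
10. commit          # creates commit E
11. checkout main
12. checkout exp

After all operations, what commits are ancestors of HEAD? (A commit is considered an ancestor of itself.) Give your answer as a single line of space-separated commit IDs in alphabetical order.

Answer: A E

Derivation:
After op 1 (commit): HEAD=main@B [main=B]
After op 2 (branch): HEAD=main@B [exp=B main=B]
After op 3 (branch): HEAD=main@B [exp=B main=B topic=B]
After op 4 (reset): HEAD=main@A [exp=B main=A topic=B]
After op 5 (merge): HEAD=main@C [exp=B main=C topic=B]
After op 6 (checkout): HEAD=exp@B [exp=B main=C topic=B]
After op 7 (commit): HEAD=exp@D [exp=D main=C topic=B]
After op 8 (reset): HEAD=exp@C [exp=C main=C topic=B]
After op 9 (reset): HEAD=exp@A [exp=A main=C topic=B]
After op 10 (commit): HEAD=exp@E [exp=E main=C topic=B]
After op 11 (checkout): HEAD=main@C [exp=E main=C topic=B]
After op 12 (checkout): HEAD=exp@E [exp=E main=C topic=B]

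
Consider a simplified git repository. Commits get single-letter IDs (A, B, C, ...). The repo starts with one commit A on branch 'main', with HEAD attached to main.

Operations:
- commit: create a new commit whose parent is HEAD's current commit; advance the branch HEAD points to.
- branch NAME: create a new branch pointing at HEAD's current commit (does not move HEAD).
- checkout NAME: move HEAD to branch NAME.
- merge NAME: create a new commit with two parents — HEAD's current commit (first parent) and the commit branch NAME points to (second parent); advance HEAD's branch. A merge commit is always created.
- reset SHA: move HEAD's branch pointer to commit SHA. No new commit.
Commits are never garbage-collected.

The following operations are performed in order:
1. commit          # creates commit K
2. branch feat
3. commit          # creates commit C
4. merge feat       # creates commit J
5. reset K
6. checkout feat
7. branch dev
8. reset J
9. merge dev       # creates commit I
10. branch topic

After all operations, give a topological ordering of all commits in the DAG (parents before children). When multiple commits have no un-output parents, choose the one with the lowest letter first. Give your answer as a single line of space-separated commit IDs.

Answer: A K C J I

Derivation:
After op 1 (commit): HEAD=main@K [main=K]
After op 2 (branch): HEAD=main@K [feat=K main=K]
After op 3 (commit): HEAD=main@C [feat=K main=C]
After op 4 (merge): HEAD=main@J [feat=K main=J]
After op 5 (reset): HEAD=main@K [feat=K main=K]
After op 6 (checkout): HEAD=feat@K [feat=K main=K]
After op 7 (branch): HEAD=feat@K [dev=K feat=K main=K]
After op 8 (reset): HEAD=feat@J [dev=K feat=J main=K]
After op 9 (merge): HEAD=feat@I [dev=K feat=I main=K]
After op 10 (branch): HEAD=feat@I [dev=K feat=I main=K topic=I]
commit A: parents=[]
commit C: parents=['K']
commit I: parents=['J', 'K']
commit J: parents=['C', 'K']
commit K: parents=['A']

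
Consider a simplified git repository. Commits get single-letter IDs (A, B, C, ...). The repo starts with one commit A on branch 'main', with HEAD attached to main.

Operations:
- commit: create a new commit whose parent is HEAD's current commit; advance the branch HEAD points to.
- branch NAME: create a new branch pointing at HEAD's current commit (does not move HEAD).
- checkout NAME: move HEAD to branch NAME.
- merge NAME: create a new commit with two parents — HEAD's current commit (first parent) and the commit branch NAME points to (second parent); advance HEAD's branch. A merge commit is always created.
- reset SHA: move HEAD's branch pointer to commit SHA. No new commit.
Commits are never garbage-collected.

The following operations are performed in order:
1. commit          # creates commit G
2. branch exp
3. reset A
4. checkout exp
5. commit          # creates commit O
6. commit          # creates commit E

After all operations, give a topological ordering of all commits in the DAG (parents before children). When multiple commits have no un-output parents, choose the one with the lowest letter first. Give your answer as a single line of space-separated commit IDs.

Answer: A G O E

Derivation:
After op 1 (commit): HEAD=main@G [main=G]
After op 2 (branch): HEAD=main@G [exp=G main=G]
After op 3 (reset): HEAD=main@A [exp=G main=A]
After op 4 (checkout): HEAD=exp@G [exp=G main=A]
After op 5 (commit): HEAD=exp@O [exp=O main=A]
After op 6 (commit): HEAD=exp@E [exp=E main=A]
commit A: parents=[]
commit E: parents=['O']
commit G: parents=['A']
commit O: parents=['G']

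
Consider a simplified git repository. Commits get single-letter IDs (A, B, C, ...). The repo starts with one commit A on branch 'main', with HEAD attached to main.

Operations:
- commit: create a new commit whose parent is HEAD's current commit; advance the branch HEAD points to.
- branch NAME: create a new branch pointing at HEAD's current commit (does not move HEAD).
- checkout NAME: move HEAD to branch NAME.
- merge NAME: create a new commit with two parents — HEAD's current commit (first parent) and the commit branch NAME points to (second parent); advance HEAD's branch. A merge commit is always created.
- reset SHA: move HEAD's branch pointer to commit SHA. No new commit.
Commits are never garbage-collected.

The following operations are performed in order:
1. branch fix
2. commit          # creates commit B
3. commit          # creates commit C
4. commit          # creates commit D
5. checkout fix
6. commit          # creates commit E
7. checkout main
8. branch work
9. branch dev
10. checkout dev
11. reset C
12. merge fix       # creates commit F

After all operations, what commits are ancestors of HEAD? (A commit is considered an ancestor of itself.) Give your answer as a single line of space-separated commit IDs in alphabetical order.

Answer: A B C E F

Derivation:
After op 1 (branch): HEAD=main@A [fix=A main=A]
After op 2 (commit): HEAD=main@B [fix=A main=B]
After op 3 (commit): HEAD=main@C [fix=A main=C]
After op 4 (commit): HEAD=main@D [fix=A main=D]
After op 5 (checkout): HEAD=fix@A [fix=A main=D]
After op 6 (commit): HEAD=fix@E [fix=E main=D]
After op 7 (checkout): HEAD=main@D [fix=E main=D]
After op 8 (branch): HEAD=main@D [fix=E main=D work=D]
After op 9 (branch): HEAD=main@D [dev=D fix=E main=D work=D]
After op 10 (checkout): HEAD=dev@D [dev=D fix=E main=D work=D]
After op 11 (reset): HEAD=dev@C [dev=C fix=E main=D work=D]
After op 12 (merge): HEAD=dev@F [dev=F fix=E main=D work=D]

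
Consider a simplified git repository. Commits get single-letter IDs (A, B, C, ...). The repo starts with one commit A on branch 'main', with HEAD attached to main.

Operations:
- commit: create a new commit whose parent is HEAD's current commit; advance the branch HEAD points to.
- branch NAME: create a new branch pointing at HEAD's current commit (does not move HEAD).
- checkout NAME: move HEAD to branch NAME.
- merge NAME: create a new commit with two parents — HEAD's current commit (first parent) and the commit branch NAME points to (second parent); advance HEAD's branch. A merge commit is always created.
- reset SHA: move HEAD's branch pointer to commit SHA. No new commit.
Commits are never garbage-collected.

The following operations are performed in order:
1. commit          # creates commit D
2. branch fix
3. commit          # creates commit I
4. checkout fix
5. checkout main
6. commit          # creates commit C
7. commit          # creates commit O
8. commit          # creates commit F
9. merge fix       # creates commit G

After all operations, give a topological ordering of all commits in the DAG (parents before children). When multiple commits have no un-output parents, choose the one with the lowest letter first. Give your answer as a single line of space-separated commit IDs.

After op 1 (commit): HEAD=main@D [main=D]
After op 2 (branch): HEAD=main@D [fix=D main=D]
After op 3 (commit): HEAD=main@I [fix=D main=I]
After op 4 (checkout): HEAD=fix@D [fix=D main=I]
After op 5 (checkout): HEAD=main@I [fix=D main=I]
After op 6 (commit): HEAD=main@C [fix=D main=C]
After op 7 (commit): HEAD=main@O [fix=D main=O]
After op 8 (commit): HEAD=main@F [fix=D main=F]
After op 9 (merge): HEAD=main@G [fix=D main=G]
commit A: parents=[]
commit C: parents=['I']
commit D: parents=['A']
commit F: parents=['O']
commit G: parents=['F', 'D']
commit I: parents=['D']
commit O: parents=['C']

Answer: A D I C O F G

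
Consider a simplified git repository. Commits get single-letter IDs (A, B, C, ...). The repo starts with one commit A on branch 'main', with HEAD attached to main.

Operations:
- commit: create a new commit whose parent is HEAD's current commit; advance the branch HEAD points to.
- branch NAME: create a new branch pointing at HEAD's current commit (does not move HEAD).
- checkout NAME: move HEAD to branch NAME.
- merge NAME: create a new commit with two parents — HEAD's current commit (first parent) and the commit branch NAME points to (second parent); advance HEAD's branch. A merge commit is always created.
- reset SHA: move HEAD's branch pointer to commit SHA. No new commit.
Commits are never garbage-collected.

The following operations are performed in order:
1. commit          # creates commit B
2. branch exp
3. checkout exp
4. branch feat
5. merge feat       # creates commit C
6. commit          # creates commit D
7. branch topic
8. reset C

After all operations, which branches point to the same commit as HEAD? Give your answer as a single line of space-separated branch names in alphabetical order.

Answer: exp

Derivation:
After op 1 (commit): HEAD=main@B [main=B]
After op 2 (branch): HEAD=main@B [exp=B main=B]
After op 3 (checkout): HEAD=exp@B [exp=B main=B]
After op 4 (branch): HEAD=exp@B [exp=B feat=B main=B]
After op 5 (merge): HEAD=exp@C [exp=C feat=B main=B]
After op 6 (commit): HEAD=exp@D [exp=D feat=B main=B]
After op 7 (branch): HEAD=exp@D [exp=D feat=B main=B topic=D]
After op 8 (reset): HEAD=exp@C [exp=C feat=B main=B topic=D]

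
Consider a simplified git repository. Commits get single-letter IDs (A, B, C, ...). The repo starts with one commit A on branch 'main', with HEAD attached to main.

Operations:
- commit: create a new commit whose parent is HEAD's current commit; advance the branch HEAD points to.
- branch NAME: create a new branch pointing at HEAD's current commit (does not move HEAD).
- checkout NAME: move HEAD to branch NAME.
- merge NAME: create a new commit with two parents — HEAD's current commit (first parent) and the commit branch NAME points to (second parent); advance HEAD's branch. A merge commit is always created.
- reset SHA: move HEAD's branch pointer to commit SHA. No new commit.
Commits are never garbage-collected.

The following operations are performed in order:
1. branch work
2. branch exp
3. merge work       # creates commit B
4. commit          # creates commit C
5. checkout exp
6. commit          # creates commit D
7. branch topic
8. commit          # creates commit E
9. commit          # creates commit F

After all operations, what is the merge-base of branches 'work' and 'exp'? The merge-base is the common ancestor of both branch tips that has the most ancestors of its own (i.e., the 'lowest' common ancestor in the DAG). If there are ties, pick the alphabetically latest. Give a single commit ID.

Answer: A

Derivation:
After op 1 (branch): HEAD=main@A [main=A work=A]
After op 2 (branch): HEAD=main@A [exp=A main=A work=A]
After op 3 (merge): HEAD=main@B [exp=A main=B work=A]
After op 4 (commit): HEAD=main@C [exp=A main=C work=A]
After op 5 (checkout): HEAD=exp@A [exp=A main=C work=A]
After op 6 (commit): HEAD=exp@D [exp=D main=C work=A]
After op 7 (branch): HEAD=exp@D [exp=D main=C topic=D work=A]
After op 8 (commit): HEAD=exp@E [exp=E main=C topic=D work=A]
After op 9 (commit): HEAD=exp@F [exp=F main=C topic=D work=A]
ancestors(work=A): ['A']
ancestors(exp=F): ['A', 'D', 'E', 'F']
common: ['A']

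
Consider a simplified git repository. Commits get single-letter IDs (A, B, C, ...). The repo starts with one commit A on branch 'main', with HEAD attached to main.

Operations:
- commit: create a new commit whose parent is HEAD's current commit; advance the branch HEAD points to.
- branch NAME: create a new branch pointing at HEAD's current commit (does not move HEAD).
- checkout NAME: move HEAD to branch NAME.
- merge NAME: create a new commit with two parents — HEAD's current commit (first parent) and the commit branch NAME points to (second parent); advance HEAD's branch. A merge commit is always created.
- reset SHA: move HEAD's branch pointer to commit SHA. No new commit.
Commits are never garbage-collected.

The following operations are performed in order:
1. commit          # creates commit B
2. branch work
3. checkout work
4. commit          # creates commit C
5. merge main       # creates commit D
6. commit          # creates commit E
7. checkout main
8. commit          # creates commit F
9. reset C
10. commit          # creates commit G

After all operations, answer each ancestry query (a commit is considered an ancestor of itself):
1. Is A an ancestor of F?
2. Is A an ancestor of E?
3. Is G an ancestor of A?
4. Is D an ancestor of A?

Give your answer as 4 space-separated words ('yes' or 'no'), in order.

Answer: yes yes no no

Derivation:
After op 1 (commit): HEAD=main@B [main=B]
After op 2 (branch): HEAD=main@B [main=B work=B]
After op 3 (checkout): HEAD=work@B [main=B work=B]
After op 4 (commit): HEAD=work@C [main=B work=C]
After op 5 (merge): HEAD=work@D [main=B work=D]
After op 6 (commit): HEAD=work@E [main=B work=E]
After op 7 (checkout): HEAD=main@B [main=B work=E]
After op 8 (commit): HEAD=main@F [main=F work=E]
After op 9 (reset): HEAD=main@C [main=C work=E]
After op 10 (commit): HEAD=main@G [main=G work=E]
ancestors(F) = {A,B,F}; A in? yes
ancestors(E) = {A,B,C,D,E}; A in? yes
ancestors(A) = {A}; G in? no
ancestors(A) = {A}; D in? no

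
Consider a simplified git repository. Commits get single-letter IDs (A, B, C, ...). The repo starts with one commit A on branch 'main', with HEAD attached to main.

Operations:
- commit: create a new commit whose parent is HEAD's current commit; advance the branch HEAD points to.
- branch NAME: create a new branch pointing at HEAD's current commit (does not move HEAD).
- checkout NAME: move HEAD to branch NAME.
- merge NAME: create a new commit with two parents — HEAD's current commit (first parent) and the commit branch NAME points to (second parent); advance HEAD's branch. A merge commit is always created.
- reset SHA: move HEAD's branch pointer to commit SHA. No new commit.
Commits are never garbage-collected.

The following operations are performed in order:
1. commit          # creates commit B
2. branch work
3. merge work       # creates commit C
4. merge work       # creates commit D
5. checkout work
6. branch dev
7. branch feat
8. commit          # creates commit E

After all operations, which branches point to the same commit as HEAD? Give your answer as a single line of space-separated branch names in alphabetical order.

Answer: work

Derivation:
After op 1 (commit): HEAD=main@B [main=B]
After op 2 (branch): HEAD=main@B [main=B work=B]
After op 3 (merge): HEAD=main@C [main=C work=B]
After op 4 (merge): HEAD=main@D [main=D work=B]
After op 5 (checkout): HEAD=work@B [main=D work=B]
After op 6 (branch): HEAD=work@B [dev=B main=D work=B]
After op 7 (branch): HEAD=work@B [dev=B feat=B main=D work=B]
After op 8 (commit): HEAD=work@E [dev=B feat=B main=D work=E]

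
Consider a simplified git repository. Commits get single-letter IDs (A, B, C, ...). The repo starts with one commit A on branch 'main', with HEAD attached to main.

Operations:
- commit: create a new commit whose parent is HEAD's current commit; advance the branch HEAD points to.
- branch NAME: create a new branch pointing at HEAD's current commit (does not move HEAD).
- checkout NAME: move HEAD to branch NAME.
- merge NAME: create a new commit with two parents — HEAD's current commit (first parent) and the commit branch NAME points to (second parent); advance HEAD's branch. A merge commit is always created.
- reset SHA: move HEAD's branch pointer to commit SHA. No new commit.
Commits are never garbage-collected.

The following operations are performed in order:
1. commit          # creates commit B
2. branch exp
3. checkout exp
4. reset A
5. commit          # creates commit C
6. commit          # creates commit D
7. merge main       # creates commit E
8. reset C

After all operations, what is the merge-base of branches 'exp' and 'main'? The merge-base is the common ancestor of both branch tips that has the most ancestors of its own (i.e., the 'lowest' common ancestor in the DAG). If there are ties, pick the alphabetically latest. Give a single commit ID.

Answer: A

Derivation:
After op 1 (commit): HEAD=main@B [main=B]
After op 2 (branch): HEAD=main@B [exp=B main=B]
After op 3 (checkout): HEAD=exp@B [exp=B main=B]
After op 4 (reset): HEAD=exp@A [exp=A main=B]
After op 5 (commit): HEAD=exp@C [exp=C main=B]
After op 6 (commit): HEAD=exp@D [exp=D main=B]
After op 7 (merge): HEAD=exp@E [exp=E main=B]
After op 8 (reset): HEAD=exp@C [exp=C main=B]
ancestors(exp=C): ['A', 'C']
ancestors(main=B): ['A', 'B']
common: ['A']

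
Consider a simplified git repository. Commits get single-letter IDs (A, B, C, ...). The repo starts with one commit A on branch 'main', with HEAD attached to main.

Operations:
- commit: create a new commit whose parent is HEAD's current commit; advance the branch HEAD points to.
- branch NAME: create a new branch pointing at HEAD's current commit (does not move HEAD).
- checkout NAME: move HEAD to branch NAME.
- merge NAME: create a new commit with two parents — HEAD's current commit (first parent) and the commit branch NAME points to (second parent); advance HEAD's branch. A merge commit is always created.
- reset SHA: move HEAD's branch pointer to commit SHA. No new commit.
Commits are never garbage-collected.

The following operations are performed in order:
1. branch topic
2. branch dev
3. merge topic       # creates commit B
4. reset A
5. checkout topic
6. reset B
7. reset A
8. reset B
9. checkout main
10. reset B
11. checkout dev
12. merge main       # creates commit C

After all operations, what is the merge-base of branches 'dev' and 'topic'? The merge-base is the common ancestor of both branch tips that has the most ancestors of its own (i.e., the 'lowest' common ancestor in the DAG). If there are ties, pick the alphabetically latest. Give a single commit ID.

After op 1 (branch): HEAD=main@A [main=A topic=A]
After op 2 (branch): HEAD=main@A [dev=A main=A topic=A]
After op 3 (merge): HEAD=main@B [dev=A main=B topic=A]
After op 4 (reset): HEAD=main@A [dev=A main=A topic=A]
After op 5 (checkout): HEAD=topic@A [dev=A main=A topic=A]
After op 6 (reset): HEAD=topic@B [dev=A main=A topic=B]
After op 7 (reset): HEAD=topic@A [dev=A main=A topic=A]
After op 8 (reset): HEAD=topic@B [dev=A main=A topic=B]
After op 9 (checkout): HEAD=main@A [dev=A main=A topic=B]
After op 10 (reset): HEAD=main@B [dev=A main=B topic=B]
After op 11 (checkout): HEAD=dev@A [dev=A main=B topic=B]
After op 12 (merge): HEAD=dev@C [dev=C main=B topic=B]
ancestors(dev=C): ['A', 'B', 'C']
ancestors(topic=B): ['A', 'B']
common: ['A', 'B']

Answer: B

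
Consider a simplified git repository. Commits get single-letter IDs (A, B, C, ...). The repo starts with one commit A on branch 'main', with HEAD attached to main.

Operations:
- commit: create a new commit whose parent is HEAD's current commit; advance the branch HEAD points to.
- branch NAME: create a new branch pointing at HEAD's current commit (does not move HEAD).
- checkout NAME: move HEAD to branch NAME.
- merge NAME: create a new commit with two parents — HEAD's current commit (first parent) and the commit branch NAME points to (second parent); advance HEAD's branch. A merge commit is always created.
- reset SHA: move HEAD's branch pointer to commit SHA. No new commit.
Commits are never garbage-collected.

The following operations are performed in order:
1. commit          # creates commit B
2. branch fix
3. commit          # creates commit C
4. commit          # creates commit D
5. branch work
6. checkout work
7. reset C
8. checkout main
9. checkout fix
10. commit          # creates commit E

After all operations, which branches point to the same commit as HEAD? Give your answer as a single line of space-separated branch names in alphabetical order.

Answer: fix

Derivation:
After op 1 (commit): HEAD=main@B [main=B]
After op 2 (branch): HEAD=main@B [fix=B main=B]
After op 3 (commit): HEAD=main@C [fix=B main=C]
After op 4 (commit): HEAD=main@D [fix=B main=D]
After op 5 (branch): HEAD=main@D [fix=B main=D work=D]
After op 6 (checkout): HEAD=work@D [fix=B main=D work=D]
After op 7 (reset): HEAD=work@C [fix=B main=D work=C]
After op 8 (checkout): HEAD=main@D [fix=B main=D work=C]
After op 9 (checkout): HEAD=fix@B [fix=B main=D work=C]
After op 10 (commit): HEAD=fix@E [fix=E main=D work=C]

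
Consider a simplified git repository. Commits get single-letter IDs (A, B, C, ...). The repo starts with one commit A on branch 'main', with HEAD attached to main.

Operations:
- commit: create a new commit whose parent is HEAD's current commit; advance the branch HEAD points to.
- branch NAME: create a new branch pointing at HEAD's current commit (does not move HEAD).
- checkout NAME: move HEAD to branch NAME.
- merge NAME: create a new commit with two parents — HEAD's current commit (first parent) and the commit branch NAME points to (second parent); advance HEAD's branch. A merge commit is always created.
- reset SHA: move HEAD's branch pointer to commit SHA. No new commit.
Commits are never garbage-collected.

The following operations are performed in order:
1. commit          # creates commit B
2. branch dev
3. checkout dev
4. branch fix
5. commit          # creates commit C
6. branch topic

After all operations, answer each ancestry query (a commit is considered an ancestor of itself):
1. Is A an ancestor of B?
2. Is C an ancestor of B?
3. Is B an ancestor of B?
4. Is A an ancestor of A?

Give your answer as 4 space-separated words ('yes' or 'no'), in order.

Answer: yes no yes yes

Derivation:
After op 1 (commit): HEAD=main@B [main=B]
After op 2 (branch): HEAD=main@B [dev=B main=B]
After op 3 (checkout): HEAD=dev@B [dev=B main=B]
After op 4 (branch): HEAD=dev@B [dev=B fix=B main=B]
After op 5 (commit): HEAD=dev@C [dev=C fix=B main=B]
After op 6 (branch): HEAD=dev@C [dev=C fix=B main=B topic=C]
ancestors(B) = {A,B}; A in? yes
ancestors(B) = {A,B}; C in? no
ancestors(B) = {A,B}; B in? yes
ancestors(A) = {A}; A in? yes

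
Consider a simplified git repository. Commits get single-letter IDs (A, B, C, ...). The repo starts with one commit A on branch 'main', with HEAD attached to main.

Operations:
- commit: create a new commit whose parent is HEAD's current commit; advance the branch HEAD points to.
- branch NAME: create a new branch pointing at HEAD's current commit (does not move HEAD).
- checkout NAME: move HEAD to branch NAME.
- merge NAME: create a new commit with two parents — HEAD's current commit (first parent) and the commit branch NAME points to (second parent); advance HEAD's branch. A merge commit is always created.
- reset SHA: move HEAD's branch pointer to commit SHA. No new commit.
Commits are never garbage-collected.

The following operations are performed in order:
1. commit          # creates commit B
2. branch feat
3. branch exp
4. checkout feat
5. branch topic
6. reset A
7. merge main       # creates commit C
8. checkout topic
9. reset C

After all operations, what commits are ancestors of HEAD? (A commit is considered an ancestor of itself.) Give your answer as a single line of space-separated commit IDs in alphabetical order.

Answer: A B C

Derivation:
After op 1 (commit): HEAD=main@B [main=B]
After op 2 (branch): HEAD=main@B [feat=B main=B]
After op 3 (branch): HEAD=main@B [exp=B feat=B main=B]
After op 4 (checkout): HEAD=feat@B [exp=B feat=B main=B]
After op 5 (branch): HEAD=feat@B [exp=B feat=B main=B topic=B]
After op 6 (reset): HEAD=feat@A [exp=B feat=A main=B topic=B]
After op 7 (merge): HEAD=feat@C [exp=B feat=C main=B topic=B]
After op 8 (checkout): HEAD=topic@B [exp=B feat=C main=B topic=B]
After op 9 (reset): HEAD=topic@C [exp=B feat=C main=B topic=C]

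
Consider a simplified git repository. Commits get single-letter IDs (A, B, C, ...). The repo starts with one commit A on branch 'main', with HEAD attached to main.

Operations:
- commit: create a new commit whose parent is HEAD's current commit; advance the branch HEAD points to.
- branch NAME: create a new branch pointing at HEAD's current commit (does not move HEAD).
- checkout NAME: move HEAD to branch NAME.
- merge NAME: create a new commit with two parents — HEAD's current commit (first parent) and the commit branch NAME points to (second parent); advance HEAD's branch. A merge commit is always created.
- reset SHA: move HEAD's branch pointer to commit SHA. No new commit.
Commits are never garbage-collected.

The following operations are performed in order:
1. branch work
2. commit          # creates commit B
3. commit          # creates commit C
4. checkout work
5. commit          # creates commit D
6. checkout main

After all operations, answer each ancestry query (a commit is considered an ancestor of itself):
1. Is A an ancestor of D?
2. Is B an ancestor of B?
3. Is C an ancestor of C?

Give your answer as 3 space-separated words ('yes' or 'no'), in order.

After op 1 (branch): HEAD=main@A [main=A work=A]
After op 2 (commit): HEAD=main@B [main=B work=A]
After op 3 (commit): HEAD=main@C [main=C work=A]
After op 4 (checkout): HEAD=work@A [main=C work=A]
After op 5 (commit): HEAD=work@D [main=C work=D]
After op 6 (checkout): HEAD=main@C [main=C work=D]
ancestors(D) = {A,D}; A in? yes
ancestors(B) = {A,B}; B in? yes
ancestors(C) = {A,B,C}; C in? yes

Answer: yes yes yes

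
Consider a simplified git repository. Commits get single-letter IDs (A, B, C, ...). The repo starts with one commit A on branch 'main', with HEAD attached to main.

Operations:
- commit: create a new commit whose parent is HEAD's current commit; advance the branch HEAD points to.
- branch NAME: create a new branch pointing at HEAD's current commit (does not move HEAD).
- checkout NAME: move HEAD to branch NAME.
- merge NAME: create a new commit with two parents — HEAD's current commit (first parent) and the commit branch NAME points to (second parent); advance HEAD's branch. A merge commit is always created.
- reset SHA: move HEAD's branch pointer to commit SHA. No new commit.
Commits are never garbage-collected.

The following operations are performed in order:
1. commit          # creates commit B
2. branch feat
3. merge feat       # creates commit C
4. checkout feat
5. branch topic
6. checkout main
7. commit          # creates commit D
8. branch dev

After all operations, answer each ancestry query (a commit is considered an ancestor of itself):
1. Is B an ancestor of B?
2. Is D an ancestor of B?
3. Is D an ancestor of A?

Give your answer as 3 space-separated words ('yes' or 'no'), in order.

After op 1 (commit): HEAD=main@B [main=B]
After op 2 (branch): HEAD=main@B [feat=B main=B]
After op 3 (merge): HEAD=main@C [feat=B main=C]
After op 4 (checkout): HEAD=feat@B [feat=B main=C]
After op 5 (branch): HEAD=feat@B [feat=B main=C topic=B]
After op 6 (checkout): HEAD=main@C [feat=B main=C topic=B]
After op 7 (commit): HEAD=main@D [feat=B main=D topic=B]
After op 8 (branch): HEAD=main@D [dev=D feat=B main=D topic=B]
ancestors(B) = {A,B}; B in? yes
ancestors(B) = {A,B}; D in? no
ancestors(A) = {A}; D in? no

Answer: yes no no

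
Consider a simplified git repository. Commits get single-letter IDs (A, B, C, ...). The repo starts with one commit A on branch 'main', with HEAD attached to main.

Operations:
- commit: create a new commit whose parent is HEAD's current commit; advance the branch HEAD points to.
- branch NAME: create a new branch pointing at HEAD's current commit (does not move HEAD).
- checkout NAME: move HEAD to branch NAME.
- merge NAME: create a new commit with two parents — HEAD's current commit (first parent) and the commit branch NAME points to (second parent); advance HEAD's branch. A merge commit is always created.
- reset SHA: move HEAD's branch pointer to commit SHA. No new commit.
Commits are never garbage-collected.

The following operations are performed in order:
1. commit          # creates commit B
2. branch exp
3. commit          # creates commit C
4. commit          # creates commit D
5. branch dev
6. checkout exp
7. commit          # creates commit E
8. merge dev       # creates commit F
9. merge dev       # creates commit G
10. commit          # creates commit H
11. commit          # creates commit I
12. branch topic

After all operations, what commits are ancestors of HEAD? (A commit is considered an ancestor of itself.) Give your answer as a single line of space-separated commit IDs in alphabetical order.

Answer: A B C D E F G H I

Derivation:
After op 1 (commit): HEAD=main@B [main=B]
After op 2 (branch): HEAD=main@B [exp=B main=B]
After op 3 (commit): HEAD=main@C [exp=B main=C]
After op 4 (commit): HEAD=main@D [exp=B main=D]
After op 5 (branch): HEAD=main@D [dev=D exp=B main=D]
After op 6 (checkout): HEAD=exp@B [dev=D exp=B main=D]
After op 7 (commit): HEAD=exp@E [dev=D exp=E main=D]
After op 8 (merge): HEAD=exp@F [dev=D exp=F main=D]
After op 9 (merge): HEAD=exp@G [dev=D exp=G main=D]
After op 10 (commit): HEAD=exp@H [dev=D exp=H main=D]
After op 11 (commit): HEAD=exp@I [dev=D exp=I main=D]
After op 12 (branch): HEAD=exp@I [dev=D exp=I main=D topic=I]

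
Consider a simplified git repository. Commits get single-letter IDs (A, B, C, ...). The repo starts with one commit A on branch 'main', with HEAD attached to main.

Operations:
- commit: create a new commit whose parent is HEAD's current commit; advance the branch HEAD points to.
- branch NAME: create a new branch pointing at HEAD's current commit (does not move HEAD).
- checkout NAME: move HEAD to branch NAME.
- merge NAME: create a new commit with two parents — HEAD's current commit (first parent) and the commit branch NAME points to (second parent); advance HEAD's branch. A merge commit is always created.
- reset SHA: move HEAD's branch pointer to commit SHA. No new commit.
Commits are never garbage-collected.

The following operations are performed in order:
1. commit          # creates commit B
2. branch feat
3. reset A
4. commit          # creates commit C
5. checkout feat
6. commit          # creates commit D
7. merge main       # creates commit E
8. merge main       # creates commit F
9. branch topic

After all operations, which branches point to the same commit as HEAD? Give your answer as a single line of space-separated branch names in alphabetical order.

Answer: feat topic

Derivation:
After op 1 (commit): HEAD=main@B [main=B]
After op 2 (branch): HEAD=main@B [feat=B main=B]
After op 3 (reset): HEAD=main@A [feat=B main=A]
After op 4 (commit): HEAD=main@C [feat=B main=C]
After op 5 (checkout): HEAD=feat@B [feat=B main=C]
After op 6 (commit): HEAD=feat@D [feat=D main=C]
After op 7 (merge): HEAD=feat@E [feat=E main=C]
After op 8 (merge): HEAD=feat@F [feat=F main=C]
After op 9 (branch): HEAD=feat@F [feat=F main=C topic=F]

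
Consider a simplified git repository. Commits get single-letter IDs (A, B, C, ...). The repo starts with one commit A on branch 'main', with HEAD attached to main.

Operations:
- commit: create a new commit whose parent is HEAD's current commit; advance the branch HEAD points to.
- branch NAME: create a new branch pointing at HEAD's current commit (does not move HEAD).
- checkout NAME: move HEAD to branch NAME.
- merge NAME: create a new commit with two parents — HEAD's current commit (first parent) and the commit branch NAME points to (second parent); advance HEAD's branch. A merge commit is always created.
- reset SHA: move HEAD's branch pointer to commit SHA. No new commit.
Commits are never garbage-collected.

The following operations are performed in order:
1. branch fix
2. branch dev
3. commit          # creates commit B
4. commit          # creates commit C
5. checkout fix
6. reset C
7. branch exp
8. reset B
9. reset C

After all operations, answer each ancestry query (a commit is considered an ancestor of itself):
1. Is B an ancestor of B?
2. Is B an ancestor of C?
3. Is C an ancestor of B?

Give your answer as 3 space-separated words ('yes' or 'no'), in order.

After op 1 (branch): HEAD=main@A [fix=A main=A]
After op 2 (branch): HEAD=main@A [dev=A fix=A main=A]
After op 3 (commit): HEAD=main@B [dev=A fix=A main=B]
After op 4 (commit): HEAD=main@C [dev=A fix=A main=C]
After op 5 (checkout): HEAD=fix@A [dev=A fix=A main=C]
After op 6 (reset): HEAD=fix@C [dev=A fix=C main=C]
After op 7 (branch): HEAD=fix@C [dev=A exp=C fix=C main=C]
After op 8 (reset): HEAD=fix@B [dev=A exp=C fix=B main=C]
After op 9 (reset): HEAD=fix@C [dev=A exp=C fix=C main=C]
ancestors(B) = {A,B}; B in? yes
ancestors(C) = {A,B,C}; B in? yes
ancestors(B) = {A,B}; C in? no

Answer: yes yes no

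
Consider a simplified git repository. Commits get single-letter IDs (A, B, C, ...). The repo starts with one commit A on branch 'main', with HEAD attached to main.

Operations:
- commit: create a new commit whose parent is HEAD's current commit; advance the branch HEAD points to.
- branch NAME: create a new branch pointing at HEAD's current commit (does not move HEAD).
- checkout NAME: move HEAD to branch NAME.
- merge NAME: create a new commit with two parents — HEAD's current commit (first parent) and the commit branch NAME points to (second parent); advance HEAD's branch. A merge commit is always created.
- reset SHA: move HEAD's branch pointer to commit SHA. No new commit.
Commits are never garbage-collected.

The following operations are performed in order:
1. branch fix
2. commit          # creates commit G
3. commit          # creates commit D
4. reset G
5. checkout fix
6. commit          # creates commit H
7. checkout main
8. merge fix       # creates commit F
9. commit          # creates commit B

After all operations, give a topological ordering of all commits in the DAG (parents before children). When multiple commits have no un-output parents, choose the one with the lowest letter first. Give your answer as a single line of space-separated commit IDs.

After op 1 (branch): HEAD=main@A [fix=A main=A]
After op 2 (commit): HEAD=main@G [fix=A main=G]
After op 3 (commit): HEAD=main@D [fix=A main=D]
After op 4 (reset): HEAD=main@G [fix=A main=G]
After op 5 (checkout): HEAD=fix@A [fix=A main=G]
After op 6 (commit): HEAD=fix@H [fix=H main=G]
After op 7 (checkout): HEAD=main@G [fix=H main=G]
After op 8 (merge): HEAD=main@F [fix=H main=F]
After op 9 (commit): HEAD=main@B [fix=H main=B]
commit A: parents=[]
commit B: parents=['F']
commit D: parents=['G']
commit F: parents=['G', 'H']
commit G: parents=['A']
commit H: parents=['A']

Answer: A G D H F B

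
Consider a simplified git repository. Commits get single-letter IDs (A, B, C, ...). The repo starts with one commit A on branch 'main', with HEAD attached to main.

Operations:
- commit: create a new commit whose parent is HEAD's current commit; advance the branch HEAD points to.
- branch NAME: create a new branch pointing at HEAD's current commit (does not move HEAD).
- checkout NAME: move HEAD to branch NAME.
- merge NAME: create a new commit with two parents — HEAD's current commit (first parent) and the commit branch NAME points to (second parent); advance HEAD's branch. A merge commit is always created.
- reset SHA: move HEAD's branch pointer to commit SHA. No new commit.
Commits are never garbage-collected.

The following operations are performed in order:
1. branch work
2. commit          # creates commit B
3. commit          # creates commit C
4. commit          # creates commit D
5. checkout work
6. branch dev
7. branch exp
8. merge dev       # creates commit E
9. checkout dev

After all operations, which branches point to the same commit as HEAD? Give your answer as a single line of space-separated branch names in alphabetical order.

Answer: dev exp

Derivation:
After op 1 (branch): HEAD=main@A [main=A work=A]
After op 2 (commit): HEAD=main@B [main=B work=A]
After op 3 (commit): HEAD=main@C [main=C work=A]
After op 4 (commit): HEAD=main@D [main=D work=A]
After op 5 (checkout): HEAD=work@A [main=D work=A]
After op 6 (branch): HEAD=work@A [dev=A main=D work=A]
After op 7 (branch): HEAD=work@A [dev=A exp=A main=D work=A]
After op 8 (merge): HEAD=work@E [dev=A exp=A main=D work=E]
After op 9 (checkout): HEAD=dev@A [dev=A exp=A main=D work=E]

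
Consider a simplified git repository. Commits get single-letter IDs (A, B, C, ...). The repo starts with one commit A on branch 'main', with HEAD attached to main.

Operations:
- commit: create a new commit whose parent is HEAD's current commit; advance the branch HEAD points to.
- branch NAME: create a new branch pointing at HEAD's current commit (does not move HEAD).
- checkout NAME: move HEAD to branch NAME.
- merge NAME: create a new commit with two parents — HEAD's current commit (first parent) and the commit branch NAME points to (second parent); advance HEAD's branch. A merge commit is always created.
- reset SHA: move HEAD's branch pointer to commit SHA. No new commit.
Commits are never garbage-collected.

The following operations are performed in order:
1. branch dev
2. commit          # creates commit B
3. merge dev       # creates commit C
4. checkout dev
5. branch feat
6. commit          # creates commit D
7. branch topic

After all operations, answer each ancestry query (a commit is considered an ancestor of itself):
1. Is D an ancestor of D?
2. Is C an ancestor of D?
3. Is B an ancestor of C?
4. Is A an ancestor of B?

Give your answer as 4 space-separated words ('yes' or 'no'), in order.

Answer: yes no yes yes

Derivation:
After op 1 (branch): HEAD=main@A [dev=A main=A]
After op 2 (commit): HEAD=main@B [dev=A main=B]
After op 3 (merge): HEAD=main@C [dev=A main=C]
After op 4 (checkout): HEAD=dev@A [dev=A main=C]
After op 5 (branch): HEAD=dev@A [dev=A feat=A main=C]
After op 6 (commit): HEAD=dev@D [dev=D feat=A main=C]
After op 7 (branch): HEAD=dev@D [dev=D feat=A main=C topic=D]
ancestors(D) = {A,D}; D in? yes
ancestors(D) = {A,D}; C in? no
ancestors(C) = {A,B,C}; B in? yes
ancestors(B) = {A,B}; A in? yes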